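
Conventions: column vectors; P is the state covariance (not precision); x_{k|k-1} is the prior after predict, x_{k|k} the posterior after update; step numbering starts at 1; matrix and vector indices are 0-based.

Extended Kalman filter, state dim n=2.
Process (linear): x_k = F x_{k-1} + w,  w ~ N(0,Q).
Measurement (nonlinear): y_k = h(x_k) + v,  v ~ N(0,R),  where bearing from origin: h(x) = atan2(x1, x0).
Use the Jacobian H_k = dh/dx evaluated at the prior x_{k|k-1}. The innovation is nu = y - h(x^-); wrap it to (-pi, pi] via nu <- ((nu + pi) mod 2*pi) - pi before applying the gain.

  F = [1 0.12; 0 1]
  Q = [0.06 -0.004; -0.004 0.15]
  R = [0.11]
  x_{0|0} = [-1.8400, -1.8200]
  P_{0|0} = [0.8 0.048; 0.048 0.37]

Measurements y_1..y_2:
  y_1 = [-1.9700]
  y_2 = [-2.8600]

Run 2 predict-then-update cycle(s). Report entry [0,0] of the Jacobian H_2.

H_jac[0,0] = 0.2661

step 1: x^-=[-2.0584, -1.8200]  P^-=[0.8768 0.0884; 0.0884 0.5200]  H_jac=[0.2411 -0.2727]  S=[0.1880]  K=[0.9962; -0.6408]  nu=[0.4476]  x^+=[-1.6125, -2.1068]  P^+=[0.6903 0.2084; 0.2084 0.4428]
step 2: x^-=[-1.8653, -2.1068]  P^-=[0.8067 0.2576; 0.2576 0.5928]  H_jac=[0.2661 -0.2356]  S=[0.1677]  K=[0.9180; -0.4241]  nu=[-0.5645]  x^+=[-2.3835, -1.8674]  P^+=[0.6653 0.3228; 0.3228 0.5626]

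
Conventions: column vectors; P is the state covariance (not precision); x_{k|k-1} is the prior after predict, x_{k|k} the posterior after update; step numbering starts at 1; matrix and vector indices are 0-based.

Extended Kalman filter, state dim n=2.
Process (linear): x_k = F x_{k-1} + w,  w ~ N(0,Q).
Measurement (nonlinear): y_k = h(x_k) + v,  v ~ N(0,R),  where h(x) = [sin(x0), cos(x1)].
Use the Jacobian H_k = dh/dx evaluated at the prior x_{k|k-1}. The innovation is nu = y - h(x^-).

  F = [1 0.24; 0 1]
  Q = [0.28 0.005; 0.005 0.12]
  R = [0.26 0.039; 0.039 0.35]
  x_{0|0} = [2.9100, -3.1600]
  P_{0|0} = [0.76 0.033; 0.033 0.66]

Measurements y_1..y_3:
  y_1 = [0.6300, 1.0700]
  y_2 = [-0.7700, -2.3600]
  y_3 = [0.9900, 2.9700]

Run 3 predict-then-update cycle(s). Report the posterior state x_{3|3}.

step 1: x^-=[2.1516, -3.1600]  P^-=[1.0939 0.1964; 0.1964 0.7800]  H_jac=[-0.5487 0.0000; 0.0000 -0.0184]  S=[0.5893 0.0410; 0.0410 0.3503]  K=[-1.0261 0.1097; -0.1815 -0.0198]  nu=[-0.2060, 2.0698]  x^+=[2.5901, -3.1635]  P^+=[0.4784 0.0874; 0.0874 0.7602]
step 2: x^-=[1.8309, -3.1635]  P^-=[0.8441 0.2748; 0.2748 0.8802]  H_jac=[-0.2572 0.0000; 0.0000 -0.0219]  S=[0.3158 0.0405; 0.0405 0.3504]  K=[-0.6955 0.0633; -0.2200 -0.0296]  nu=[-1.7364, -1.3602]  x^+=[2.9524, -2.7413]  P^+=[0.6935 0.2269; 0.2269 0.8640]
step 3: x^-=[2.2945, -2.7413]  P^-=[1.1322 0.4393; 0.4393 0.9840]  H_jac=[-0.6622 0.0000; 0.0000 0.3897]  S=[0.7565 -0.0744; -0.0744 0.4994]  K=[-0.9716 0.1981; -0.3136 0.7211]  nu=[0.2407, 3.8909]  x^+=[2.8315, -0.0109]  P^+=[0.3698 0.0807; 0.0807 0.6163]

x_post = [2.8315, -0.0109]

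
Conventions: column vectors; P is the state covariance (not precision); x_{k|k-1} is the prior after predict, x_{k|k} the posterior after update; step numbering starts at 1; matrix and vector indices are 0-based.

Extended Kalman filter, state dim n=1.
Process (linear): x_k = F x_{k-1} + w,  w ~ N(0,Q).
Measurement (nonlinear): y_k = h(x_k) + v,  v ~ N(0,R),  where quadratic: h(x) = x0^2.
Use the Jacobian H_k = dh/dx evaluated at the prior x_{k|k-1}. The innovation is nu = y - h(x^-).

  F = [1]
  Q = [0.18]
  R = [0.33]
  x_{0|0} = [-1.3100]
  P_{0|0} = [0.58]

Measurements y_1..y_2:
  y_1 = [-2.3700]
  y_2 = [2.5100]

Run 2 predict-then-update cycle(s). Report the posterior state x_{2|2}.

step 1: x^-=[-1.3100]  P^-=[0.7600]  H_jac=[-2.6200]  S=[5.5469]  K=[-0.3590]  nu=[-4.0861]  x^+=[0.1568]  P^+=[0.0452]
step 2: x^-=[0.1568]  P^-=[0.2252]  H_jac=[0.3136]  S=[0.3521]  K=[0.2006]  nu=[2.4854]  x^+=[0.6553]  P^+=[0.2110]

x_post = [0.6553]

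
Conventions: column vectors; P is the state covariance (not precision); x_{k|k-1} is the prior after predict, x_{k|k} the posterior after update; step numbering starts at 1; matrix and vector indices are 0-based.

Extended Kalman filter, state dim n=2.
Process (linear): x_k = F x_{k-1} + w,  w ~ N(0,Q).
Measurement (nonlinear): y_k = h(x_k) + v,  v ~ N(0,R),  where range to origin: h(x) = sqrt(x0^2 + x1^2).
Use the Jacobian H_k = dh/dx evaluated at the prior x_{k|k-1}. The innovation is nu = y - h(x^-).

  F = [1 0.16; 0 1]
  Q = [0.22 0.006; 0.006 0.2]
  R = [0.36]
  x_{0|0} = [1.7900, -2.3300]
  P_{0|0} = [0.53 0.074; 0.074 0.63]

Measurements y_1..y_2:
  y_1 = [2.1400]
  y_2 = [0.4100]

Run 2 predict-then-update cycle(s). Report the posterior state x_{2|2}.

step 1: x^-=[1.4172, -2.3300]  P^-=[0.7898 0.1808; 0.1808 0.8300]  H_jac=[0.5197 -0.8544]  S=[1.0186]  K=[0.2513; -0.6039]  nu=[-0.5872]  x^+=[1.2697, -1.9754]  P^+=[0.7255 0.3354; 0.3354 0.4585]
step 2: x^-=[0.9536, -1.9754]  P^-=[1.0645 0.4147; 0.4147 0.6585]  H_jac=[0.4347 -0.9006]  S=[0.7705]  K=[0.1159; -0.5356]  nu=[-1.7835]  x^+=[0.7469, -1.0201]  P^+=[1.0542 0.4626; 0.4626 0.4374]

x_post = [0.7469, -1.0201]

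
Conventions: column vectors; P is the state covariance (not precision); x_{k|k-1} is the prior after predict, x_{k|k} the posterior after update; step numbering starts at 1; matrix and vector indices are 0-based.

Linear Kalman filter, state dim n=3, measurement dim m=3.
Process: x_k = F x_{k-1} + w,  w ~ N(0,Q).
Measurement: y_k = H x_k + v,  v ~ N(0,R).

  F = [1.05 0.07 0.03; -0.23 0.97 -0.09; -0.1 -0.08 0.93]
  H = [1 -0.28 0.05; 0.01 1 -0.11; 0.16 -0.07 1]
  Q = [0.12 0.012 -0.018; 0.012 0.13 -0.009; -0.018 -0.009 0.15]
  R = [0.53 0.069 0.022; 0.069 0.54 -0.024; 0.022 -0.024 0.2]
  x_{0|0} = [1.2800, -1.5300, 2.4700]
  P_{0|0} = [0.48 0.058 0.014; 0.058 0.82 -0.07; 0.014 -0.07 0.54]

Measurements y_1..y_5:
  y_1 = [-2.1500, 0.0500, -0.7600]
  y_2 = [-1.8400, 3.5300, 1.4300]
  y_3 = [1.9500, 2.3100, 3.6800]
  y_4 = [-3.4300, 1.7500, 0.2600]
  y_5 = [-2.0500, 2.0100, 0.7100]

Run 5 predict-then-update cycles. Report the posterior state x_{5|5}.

x_post = [-1.0888, 2.0900, 1.1344]

step 1: x^-=[1.3110, -2.0008, 2.2915]  P^-=[0.6628 0.0054 -0.0540; 0.0054 0.9182 -0.1779; -0.0540 -0.1779 0.6358]  S=[1.2629 -0.1880 0.1732; -0.1880 1.5053 -0.3351; 0.1732 -0.3351 0.8648]  K=[0.5351 0.0747 -0.0185; -0.1134 0.6039 -0.0223; -0.0826 -0.0076 0.7532]  nu=[-4.1358, 2.2898, -3.4013]  x^+=[-0.6684, -0.0734, 0.0536]  P^+=[0.3100 0.0704 -0.0384; 0.0704 0.3170 -0.0105; -0.0384 -0.0105 0.1544]
step 2: x^-=[-0.7053, 0.0777, 0.1226]  P^-=[0.4713 0.0324 -0.0924; 0.0324 0.4147 -0.0466; -0.0924 -0.0466 0.2985]  S=[1.0085 -0.0053 0.0368; -0.0053 0.9695 -0.1262; 0.0368 -0.1262 0.4888]  K=[0.4563 0.0432 -0.0627; -0.0820 0.4294 -0.0271; -0.0855 -0.0063 0.5919]  nu=[-1.1191, 3.4729, 1.4257]  x^+=[-1.1554, 1.6221, 1.0402]  P^+=[0.2593 0.0491 -0.0416; 0.0491 0.2253 -0.0096; -0.0416 -0.0096 0.1226]
step 3: x^-=[-1.0684, 1.7456, 0.9532]  P^-=[0.4116 0.0176 -0.0886; 0.0176 0.3348 -0.0349; -0.0886 -0.0349 0.2700]  S=[0.9508 0.0023 0.0265; 0.0023 0.8863 -0.1081; 0.0265 -0.1081 0.4584]  K=[0.4250 0.0257 -0.0708; -0.0821 0.3792 -0.0269; -0.0845 -0.0044 0.5674]  nu=[3.4595, 0.6799, 3.0200]  x^+=[0.2056, 1.6383, 2.3713]  P^+=[0.2382 0.0380 -0.0409; 0.0380 0.1984 -0.0085; -0.0409 -0.0085 0.1177]
step 4: x^-=[0.4017, 1.3285, 2.0537]  P^-=[0.3866 0.0097 -0.0846; 0.0097 0.3131 -0.0311; -0.0846 -0.0311 0.2649]  S=[0.9288 0.0002 0.0256; 0.0002 0.8635 -0.1036; 0.0256 -0.1036 0.4534]  K=[0.4107 0.0179 -0.0708; -0.0849 0.3636 -0.0256; -0.0830 -0.0032 0.5632]  nu=[-3.5624, 0.6434, -1.7650]  x^+=[-0.9250, 1.9102, 1.3534]  P^+=[0.2286 0.0331 -0.0398; 0.0331 0.1899 -0.0077; -0.0398 -0.0077 0.1167]
step 5: x^-=[-0.7969, 1.9439, 1.1984]  P^-=[0.3754 0.0064 -0.0821; 0.0064 0.3067 -0.0297; -0.0821 -0.0297 0.2635]  S=[0.9192 -0.0016 0.0262; -0.0016 0.8567 -0.1021; 0.0262 -0.1021 0.4524]  K=[0.4040 0.0148 -0.0697; -0.0868 0.3587 -0.0248; -0.0819 -0.0026 0.5623]  nu=[-0.7687, 0.2059, -0.2248]  x^+=[-1.0888, 2.0900, 1.1344]  P^+=[0.2243 0.0310 -0.0391; 0.0310 0.1872 -0.0073; -0.0391 -0.0073 0.1165]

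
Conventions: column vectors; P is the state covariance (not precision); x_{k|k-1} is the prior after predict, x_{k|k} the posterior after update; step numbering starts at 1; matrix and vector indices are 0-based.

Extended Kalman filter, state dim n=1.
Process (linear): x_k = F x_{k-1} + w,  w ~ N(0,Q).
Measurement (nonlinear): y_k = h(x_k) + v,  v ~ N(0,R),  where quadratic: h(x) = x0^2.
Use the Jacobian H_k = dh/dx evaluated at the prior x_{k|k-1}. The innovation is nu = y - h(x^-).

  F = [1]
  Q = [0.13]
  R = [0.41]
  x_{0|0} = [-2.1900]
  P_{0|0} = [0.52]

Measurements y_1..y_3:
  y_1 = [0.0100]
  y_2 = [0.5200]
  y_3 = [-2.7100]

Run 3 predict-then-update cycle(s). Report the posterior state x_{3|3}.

x_post = [0.2462]

step 1: x^-=[-2.1900]  P^-=[0.6500]  H_jac=[-4.3800]  S=[12.8799]  K=[-0.2210]  nu=[-4.7861]  x^+=[-1.1321]  P^+=[0.0207]
step 2: x^-=[-1.1321]  P^-=[0.1507]  H_jac=[-2.2641]  S=[1.1825]  K=[-0.2885]  nu=[-0.7616]  x^+=[-0.9123]  P^+=[0.0522]
step 3: x^-=[-0.9123]  P^-=[0.1822]  H_jac=[-1.8247]  S=[1.0168]  K=[-0.3271]  nu=[-3.5423]  x^+=[0.2462]  P^+=[0.0735]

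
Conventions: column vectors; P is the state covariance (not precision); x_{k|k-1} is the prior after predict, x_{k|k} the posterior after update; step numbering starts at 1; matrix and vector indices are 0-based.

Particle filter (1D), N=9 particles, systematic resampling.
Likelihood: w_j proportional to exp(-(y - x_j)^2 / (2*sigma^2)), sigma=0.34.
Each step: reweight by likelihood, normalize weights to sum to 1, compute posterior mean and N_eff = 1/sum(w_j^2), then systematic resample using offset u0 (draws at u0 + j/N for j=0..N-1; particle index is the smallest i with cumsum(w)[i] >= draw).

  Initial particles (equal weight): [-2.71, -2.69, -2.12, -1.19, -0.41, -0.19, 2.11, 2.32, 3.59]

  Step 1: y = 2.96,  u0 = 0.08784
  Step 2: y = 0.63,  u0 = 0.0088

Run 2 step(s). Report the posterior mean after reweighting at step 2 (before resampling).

step 1: w=[0.0000, 0.0000, 0.0000, 0.0000, 0.0000, 0.0000, 0.1116, 0.4320, 0.4564]  mean=2.8762  Neff=2.4548  idx=[6, 7, 7, 7, 7, 8, 8, 8, 8]
step 2: w=[0.8165, 0.0459, 0.0459, 0.0459, 0.0459, 0.0000, 0.0000, 0.0000, 0.0000]  mean=2.1485  Neff=1.4812  idx=[0, 0, 0, 0, 0, 0, 0, 0, 2]

post_mean = 2.1485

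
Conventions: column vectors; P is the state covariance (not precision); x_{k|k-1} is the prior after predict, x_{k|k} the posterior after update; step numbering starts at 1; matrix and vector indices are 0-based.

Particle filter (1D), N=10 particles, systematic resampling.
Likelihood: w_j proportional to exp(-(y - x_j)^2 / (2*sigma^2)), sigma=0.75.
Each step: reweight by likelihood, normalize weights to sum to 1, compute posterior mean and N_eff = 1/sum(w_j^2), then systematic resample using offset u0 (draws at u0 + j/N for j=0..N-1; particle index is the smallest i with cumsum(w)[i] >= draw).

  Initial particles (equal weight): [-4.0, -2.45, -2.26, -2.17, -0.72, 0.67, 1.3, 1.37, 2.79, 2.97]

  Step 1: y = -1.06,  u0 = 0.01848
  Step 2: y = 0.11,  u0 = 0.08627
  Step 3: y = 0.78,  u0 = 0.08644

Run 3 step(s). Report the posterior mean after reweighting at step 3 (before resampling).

post_mean = -0.7200

step 1: w=[0.0003, 0.1010, 0.1565, 0.1882, 0.5078, 0.0393, 0.0040, 0.0030, 0.0000, 0.0000]  mean=-1.3405  Neff=3.0349  idx=[1, 2, 2, 3, 3, 4, 4, 4, 4, 4]
step 2: w=[0.0011, 0.0025, 0.0025, 0.0036, 0.0036, 0.1974, 0.1974, 0.1974, 0.1974, 0.1974]  mean=-0.7399  Neff=5.1335  idx=[5, 5, 6, 6, 7, 7, 8, 8, 9, 9]
step 3: w=[0.1000, 0.1000, 0.1000, 0.1000, 0.1000, 0.1000, 0.1000, 0.1000, 0.1000, 0.1000]  mean=-0.7200  Neff=10.0000  idx=[0, 1, 2, 3, 4, 5, 6, 7, 8, 9]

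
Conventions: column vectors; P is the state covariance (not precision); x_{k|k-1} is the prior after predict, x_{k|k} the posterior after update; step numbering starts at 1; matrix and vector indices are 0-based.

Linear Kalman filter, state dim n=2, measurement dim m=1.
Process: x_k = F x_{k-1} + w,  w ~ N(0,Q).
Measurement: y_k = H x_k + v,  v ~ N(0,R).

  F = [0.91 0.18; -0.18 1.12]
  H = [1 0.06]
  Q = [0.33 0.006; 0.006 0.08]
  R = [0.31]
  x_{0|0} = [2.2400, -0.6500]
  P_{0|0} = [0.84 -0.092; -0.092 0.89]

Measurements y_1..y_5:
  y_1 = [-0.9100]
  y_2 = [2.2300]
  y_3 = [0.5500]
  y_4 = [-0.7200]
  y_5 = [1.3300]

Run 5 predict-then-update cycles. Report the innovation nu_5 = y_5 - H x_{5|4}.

step 1: x^-=[1.9214, -1.1312]  P^-=[1.0243 -0.0430; -0.0430 1.2607]  S=[1.3337]  K=[0.7661; 0.0245]  nu=[-2.7635]  x^+=[-0.1957, -1.1989]  P^+=[0.2416 -0.0680; -0.0680 1.2599]
step 2: x^-=[-0.3939, -1.3076]  P^-=[0.5486 0.1533; 0.1533 1.6957]  S=[0.8831]  K=[0.6316; 0.2888]  nu=[2.7024]  x^+=[1.3130, -0.5270]  P^+=[0.1963 -0.0078; -0.0078 1.6220]
step 3: x^-=[1.1000, -0.8266]  P^-=[0.5425 0.2932; 0.2932 2.1242]  S=[0.8954]  K=[0.6256; 0.4698]  nu=[-0.5004]  x^+=[0.7869, -1.0617]  P^+=[0.1921 0.0300; 0.0300 1.9266]
step 4: x^-=[0.5250, -1.3307]  P^-=[0.5614 0.3926; 0.3926 2.4908]  S=[0.9274]  K=[0.6307; 0.5844]  nu=[-1.1652]  x^+=[-0.2098, -2.0117]  P^+=[0.1925 0.0507; 0.0507 2.1740]
step 5: x^-=[-0.5531, -2.2153]  P^-=[0.5764 0.4628; 0.4628 2.7929]  S=[0.9520]  K=[0.6347; 0.6622]  nu=[2.0160]  x^+=[0.7264, -0.8804]  P^+=[0.1930 0.0627; 0.0627 2.3755]

innov = [2.0160]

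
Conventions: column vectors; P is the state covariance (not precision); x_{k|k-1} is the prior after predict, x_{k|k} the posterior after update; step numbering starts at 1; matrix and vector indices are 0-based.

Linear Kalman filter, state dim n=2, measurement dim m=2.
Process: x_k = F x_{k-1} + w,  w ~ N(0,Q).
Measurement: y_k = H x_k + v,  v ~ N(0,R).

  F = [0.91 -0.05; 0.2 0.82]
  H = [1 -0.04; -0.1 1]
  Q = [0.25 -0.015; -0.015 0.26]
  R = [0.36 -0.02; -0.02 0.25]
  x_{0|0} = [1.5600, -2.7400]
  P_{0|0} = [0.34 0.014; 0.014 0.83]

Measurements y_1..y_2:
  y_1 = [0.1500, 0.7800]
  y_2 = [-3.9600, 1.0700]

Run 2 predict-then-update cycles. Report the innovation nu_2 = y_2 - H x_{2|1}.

step 1: x^-=[1.5566, -1.9348]  P^-=[0.5324 0.0232; 0.0232 0.8363]  S=[0.8918 -0.0834; -0.0834 1.0870]  K=[0.5976 0.0182; 0.0607 0.7719]  nu=[-1.4840, 2.8705]  x^+=[0.7220, 0.1909]  P^+=[0.2153 0.0141; 0.0141 0.1932]
step 2: x^-=[0.6475, 0.3009]  P^-=[0.4275 0.0267; 0.0267 0.4031]  S=[0.7860 -0.0521; -0.0521 0.6521]  K=[0.5438 0.0188; 0.0544 0.6185]  nu=[-4.5955, 0.8338]  x^+=[-1.8358, 0.5666]  P^+=[0.1959 0.0134; 0.0134 0.1549]

innov = [-4.5955, 0.8338]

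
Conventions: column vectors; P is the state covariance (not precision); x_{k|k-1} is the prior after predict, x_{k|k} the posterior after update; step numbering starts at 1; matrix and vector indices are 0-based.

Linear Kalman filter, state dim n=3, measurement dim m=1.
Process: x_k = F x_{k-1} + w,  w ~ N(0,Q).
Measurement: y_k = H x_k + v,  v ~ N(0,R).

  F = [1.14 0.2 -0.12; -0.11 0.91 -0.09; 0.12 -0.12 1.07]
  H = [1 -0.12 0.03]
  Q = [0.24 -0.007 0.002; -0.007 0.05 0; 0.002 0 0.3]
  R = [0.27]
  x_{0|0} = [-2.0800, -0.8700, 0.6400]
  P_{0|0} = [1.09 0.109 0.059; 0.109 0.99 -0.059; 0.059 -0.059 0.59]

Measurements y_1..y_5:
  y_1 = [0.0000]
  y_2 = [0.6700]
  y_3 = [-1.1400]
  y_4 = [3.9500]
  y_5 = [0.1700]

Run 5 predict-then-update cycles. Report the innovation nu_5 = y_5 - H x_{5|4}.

innov = [-2.9822]

step 1: x^-=[-2.6220, -0.6205, 0.5396]  P^-=[1.7411 0.1558 0.0969; 0.1558 0.8768 -0.2316; 0.0969 -0.2316 1.0326]  S=[1.9947]  K=[0.8649; 0.0219; 0.0781]  nu=[2.5314]  x^+=[-0.4326, -0.5652, 0.7372]  P^+=[0.2488 0.1181 -0.0377; 0.1181 0.8758 -0.2350; -0.0377 -0.2350 1.0204]
step 2: x^-=[-0.6946, -0.5331, 0.8047]  P^-=[0.6885 0.2854 -0.2285; 0.2854 0.8007 -0.4093; -0.2285 -0.4093 1.5318]  S=[0.8922]  K=[0.7257; 0.1984; -0.1496]  nu=[1.2765]  x^+=[0.2317, -0.2798, 0.6138]  P^+=[0.2187 0.1569 -0.1317; 0.1569 0.7656 -0.3828; -0.1317 -0.3828 1.5118]
step 3: x^-=[0.1345, -0.3354, 0.7182]  P^-=[0.7026 0.3410 -0.4444; 0.3410 0.7275 -0.5728; -0.4444 -0.5728 2.1050]  S=[0.8806]  K=[0.7363; 0.2686; -0.3549]  nu=[-1.3363]  x^+=[-0.8494, -0.6943, 1.1925]  P^+=[0.2252 0.1669 -0.2143; 0.1669 0.6640 -0.4889; -0.2143 -0.4889 1.9941]
step 4: x^-=[-1.2502, -0.6457, 1.2573]  P^-=[0.7462 0.3579 -0.6280; 0.3579 0.6612 -0.7009; -0.6280 -0.7009 2.6616]  S=[0.9096]  K=[0.7524; 0.2832; -0.5102]  nu=[5.0850]  x^+=[2.5760, 0.7942, -1.3369]  P^+=[0.2312 0.1641 -0.2788; 0.1641 0.5882 -0.5695; -0.2788 -0.5695 2.4248]
step 5: x^-=[3.2559, 0.5597, -1.2167]  P^-=[0.7774 0.3613 -0.7765; 0.3613 0.6144 -0.8055; -0.7765 -0.8055 3.1579]  S=[0.9316]  K=[0.7629; 0.2827; -0.6281]  nu=[-2.9822]  x^+=[0.9806, -0.2834, 0.6564]  P^+=[0.2351 0.1603 -0.3301; 0.1603 0.5400 -0.6401; -0.3301 -0.6401 2.7904]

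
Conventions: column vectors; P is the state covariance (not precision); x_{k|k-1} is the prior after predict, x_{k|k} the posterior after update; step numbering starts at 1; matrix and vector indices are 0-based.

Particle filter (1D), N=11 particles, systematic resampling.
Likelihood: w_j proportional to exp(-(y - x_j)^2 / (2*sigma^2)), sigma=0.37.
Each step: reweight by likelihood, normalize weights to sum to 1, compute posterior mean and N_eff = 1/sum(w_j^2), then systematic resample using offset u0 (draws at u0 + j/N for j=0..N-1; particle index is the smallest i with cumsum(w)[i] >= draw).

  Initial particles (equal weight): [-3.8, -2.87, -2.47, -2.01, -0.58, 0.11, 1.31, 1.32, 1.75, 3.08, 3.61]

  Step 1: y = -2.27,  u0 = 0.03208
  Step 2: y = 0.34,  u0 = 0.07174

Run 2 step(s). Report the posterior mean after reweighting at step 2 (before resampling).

step 1: w=[0.0001, 0.1403, 0.4514, 0.4082, 0.0000, 0.0000, 0.0000, 0.0000, 0.0000, 0.0000, 0.0000]  mean=-2.3385  Neff=2.5636  idx=[1, 1, 2, 2, 2, 2, 2, 3, 3, 3, 3]
step 2: w=[0.0000, 0.0000, 0.0000, 0.0000, 0.0000, 0.0000, 0.0000, 0.2499, 0.2499, 0.2499, 0.2499]  mean=-2.0101  Neff=4.0017  idx=[7, 7, 8, 8, 8, 9, 9, 9, 10, 10, 10]

post_mean = -2.0101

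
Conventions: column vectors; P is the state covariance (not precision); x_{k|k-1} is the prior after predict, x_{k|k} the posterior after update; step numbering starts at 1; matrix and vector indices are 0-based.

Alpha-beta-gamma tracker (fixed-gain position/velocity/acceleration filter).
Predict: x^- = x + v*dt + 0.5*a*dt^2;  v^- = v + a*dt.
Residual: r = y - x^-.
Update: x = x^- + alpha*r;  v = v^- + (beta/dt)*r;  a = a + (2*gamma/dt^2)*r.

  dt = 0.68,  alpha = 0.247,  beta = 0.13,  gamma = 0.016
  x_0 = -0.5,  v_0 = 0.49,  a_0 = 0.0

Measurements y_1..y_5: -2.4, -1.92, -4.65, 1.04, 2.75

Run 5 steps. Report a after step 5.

a_post = 0.1610

step 1: x_pred=-0.1668  r=-2.2332  x^+=-0.7184  v^+=0.0631  a^+=-0.1545
step 2: x_pred=-0.7112  r=-1.2088  x^+=-1.0098  v^+=-0.2731  a^+=-0.2382
step 3: x_pred=-1.2506  r=-3.3994  x^+=-2.0902  v^+=-1.0850  a^+=-0.4735
step 4: x_pred=-2.9375  r=3.9775  x^+=-1.9551  v^+=-0.6465  a^+=-0.1982
step 5: x_pred=-2.4405  r=5.1905  x^+=-1.1584  v^+=0.2110  a^+=0.1610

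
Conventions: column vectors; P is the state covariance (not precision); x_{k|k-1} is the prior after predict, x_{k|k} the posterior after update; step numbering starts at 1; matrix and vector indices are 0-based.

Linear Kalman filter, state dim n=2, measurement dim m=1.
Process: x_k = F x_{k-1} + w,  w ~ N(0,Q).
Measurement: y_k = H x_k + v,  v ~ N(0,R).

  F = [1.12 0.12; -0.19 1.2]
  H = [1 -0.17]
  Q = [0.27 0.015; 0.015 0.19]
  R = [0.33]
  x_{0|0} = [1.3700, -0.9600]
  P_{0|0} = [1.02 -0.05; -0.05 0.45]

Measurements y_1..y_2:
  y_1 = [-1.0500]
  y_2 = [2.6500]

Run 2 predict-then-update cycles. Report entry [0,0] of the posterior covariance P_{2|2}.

P_post[0,0] = 0.2503

step 1: x^-=[1.4192, -1.4123]  P^-=[1.5425 -0.2033; -0.2033 0.8976]  S=[1.9676]  K=[0.8015; -0.1809]  nu=[-2.7093]  x^+=[-0.7524, -0.9222]  P^+=[0.2784 0.0820; 0.0820 0.8332]
step 2: x^-=[-0.9533, -0.9637]  P^-=[0.6533 0.1840; 0.1840 1.3625]  S=[0.9601]  K=[0.6479; -0.0496]  nu=[3.4395]  x^+=[1.2750, -1.1343]  P^+=[0.2503 0.2149; 0.2149 1.3602]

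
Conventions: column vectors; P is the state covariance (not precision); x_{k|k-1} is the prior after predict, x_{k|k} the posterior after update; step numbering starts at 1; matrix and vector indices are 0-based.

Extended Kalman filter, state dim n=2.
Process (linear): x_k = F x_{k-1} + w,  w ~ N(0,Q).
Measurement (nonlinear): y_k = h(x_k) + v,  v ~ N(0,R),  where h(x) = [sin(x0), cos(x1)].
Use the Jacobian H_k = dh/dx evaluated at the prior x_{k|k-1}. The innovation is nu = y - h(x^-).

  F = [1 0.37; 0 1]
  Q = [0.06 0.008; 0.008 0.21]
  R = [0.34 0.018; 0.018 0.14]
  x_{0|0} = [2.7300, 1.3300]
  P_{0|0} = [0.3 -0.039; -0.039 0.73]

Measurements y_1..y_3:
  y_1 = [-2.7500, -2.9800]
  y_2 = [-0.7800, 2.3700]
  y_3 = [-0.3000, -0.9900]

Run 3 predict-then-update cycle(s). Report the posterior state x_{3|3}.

x_post = [8.9146, 6.3879]

step 1: x^-=[3.2221, 1.3300]  P^-=[0.4311 0.2391; 0.2391 0.9400]  H_jac=[-0.9968 0.0000; 0.0000 -0.9711]  S=[0.7683 0.2494; 0.2494 1.0265]  K=[-0.5274 -0.0980; -0.0233 -0.8836]  nu=[-2.6696, -3.2185]  x^+=[4.9457, 4.2361]  P^+=[0.1817 0.0239; 0.0239 0.1278]
step 2: x^-=[6.5130, 4.2361]  P^-=[0.2769 0.0792; 0.0792 0.3378]  H_jac=[0.9737 0.0000; 0.0000 0.8887]  S=[0.6025 0.0865; 0.0865 0.4068]  K=[0.4359 0.0803; 0.0227 0.7332]  nu=[-1.0078, 2.8285]  x^+=[6.3008, 6.2870]  P^+=[0.1537 0.0215; 0.0215 0.1160]
step 3: x^-=[8.6270, 6.2870]  P^-=[0.2455 0.0724; 0.0724 0.3260]  H_jac=[-0.6983 0.0000; 0.0000 -0.0038]  S=[0.4597 0.0182; 0.0182 0.1400]  K=[-0.3747 0.0467; -0.1102 0.0055]  nu=[-1.0158, -1.9900]  x^+=[8.9146, 6.3879]  P^+=[0.1813 0.0535; 0.0535 0.3204]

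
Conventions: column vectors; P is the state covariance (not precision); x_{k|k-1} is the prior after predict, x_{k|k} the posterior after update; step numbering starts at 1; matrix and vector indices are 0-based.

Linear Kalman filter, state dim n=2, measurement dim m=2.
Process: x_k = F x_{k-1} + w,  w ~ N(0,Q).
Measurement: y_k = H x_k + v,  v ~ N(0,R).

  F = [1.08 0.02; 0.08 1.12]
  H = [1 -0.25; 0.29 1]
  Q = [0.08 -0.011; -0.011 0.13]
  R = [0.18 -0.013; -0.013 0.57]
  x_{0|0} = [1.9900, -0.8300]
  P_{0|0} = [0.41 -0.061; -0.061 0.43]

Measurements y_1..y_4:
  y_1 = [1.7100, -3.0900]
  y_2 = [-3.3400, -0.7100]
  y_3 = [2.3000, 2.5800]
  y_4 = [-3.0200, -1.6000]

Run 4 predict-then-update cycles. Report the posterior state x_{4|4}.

step 1: x^-=[2.1326, -0.7704]  P^-=[0.5558 -0.0398; -0.0398 0.6611]  S=[0.7970 -0.0540; -0.0540 1.2547]  K=[0.7185 0.1277; -0.2229 0.5081]  nu=[-0.6152, -2.9381]  x^+=[1.3155, -2.1260]  P^+=[0.1338 0.0246; 0.0246 0.2854]
step 2: x^-=[1.3783, -2.2759]  P^-=[0.2373 0.0368; 0.0368 0.4932]  S=[0.4297 -0.0334; -0.0334 1.1045]  K=[0.5395 0.1119; -0.1663 0.4512]  nu=[-5.2872, 1.1662]  x^+=[-1.3435, -0.8703]  P^+=[0.1024 0.0271; 0.0271 0.2515]
step 3: x^-=[-1.4684, -1.0823]  P^-=[0.2007 0.0363; 0.0363 0.4510]  S=[0.3908 -0.0339; -0.0339 1.0589]  K=[0.4996 0.1052; -0.1583 0.4308]  nu=[3.4978, 4.0881]  x^+=[0.7092, 0.1249]  P^+=[0.0950 0.0259; 0.0259 0.2401]
step 4: x^-=[0.7684, 0.1966]  P^-=[0.1921 0.0340; 0.0340 0.4364]  S=[0.3824 -0.0349; -0.0349 1.0423]  K=[0.4895 0.1024; -0.1579 0.4229]  nu=[-3.7393, -2.0194]  x^+=[-1.2686, -0.0670]  P^+=[0.0930 0.0250; 0.0250 0.2358]

x_post = [-1.2686, -0.0670]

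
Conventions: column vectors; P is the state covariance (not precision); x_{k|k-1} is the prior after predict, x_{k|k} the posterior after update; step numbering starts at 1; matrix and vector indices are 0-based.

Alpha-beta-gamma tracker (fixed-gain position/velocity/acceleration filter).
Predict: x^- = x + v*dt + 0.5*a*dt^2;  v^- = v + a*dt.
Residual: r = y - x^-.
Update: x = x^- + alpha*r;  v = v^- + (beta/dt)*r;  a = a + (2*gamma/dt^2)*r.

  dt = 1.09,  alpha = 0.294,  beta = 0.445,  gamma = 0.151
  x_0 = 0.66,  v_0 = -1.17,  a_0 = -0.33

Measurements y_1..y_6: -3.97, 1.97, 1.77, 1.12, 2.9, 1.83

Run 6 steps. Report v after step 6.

v_post = 1.8295

step 1: x_pred=-0.8113  r=-3.1587  x^+=-1.7400  v^+=-2.8192  a^+=-1.1329
step 2: x_pred=-5.4860  r=7.4560  x^+=-3.2939  v^+=-1.0102  a^+=0.7623
step 3: x_pred=-3.9421  r=5.7121  x^+=-2.2628  v^+=2.1528  a^+=2.2143
step 4: x_pred=1.3992  r=-0.2792  x^+=1.3171  v^+=4.4524  a^+=2.1433
step 5: x_pred=7.4434  r=-4.5434  x^+=6.1076  v^+=4.9337  a^+=0.9884
step 6: x_pred=12.0725  r=-10.2425  x^+=9.0612  v^+=1.8295  a^+=-1.6151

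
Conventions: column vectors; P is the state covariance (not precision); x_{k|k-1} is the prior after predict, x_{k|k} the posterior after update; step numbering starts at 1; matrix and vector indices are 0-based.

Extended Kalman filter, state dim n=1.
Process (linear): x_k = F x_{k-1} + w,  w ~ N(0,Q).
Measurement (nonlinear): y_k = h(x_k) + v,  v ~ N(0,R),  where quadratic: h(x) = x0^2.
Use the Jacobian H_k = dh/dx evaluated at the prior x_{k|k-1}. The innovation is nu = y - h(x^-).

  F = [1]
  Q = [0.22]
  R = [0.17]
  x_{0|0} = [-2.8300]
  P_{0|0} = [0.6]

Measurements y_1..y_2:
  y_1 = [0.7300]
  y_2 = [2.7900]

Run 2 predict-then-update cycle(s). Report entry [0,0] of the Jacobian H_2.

H_jac[0,0] = -3.1045

step 1: x^-=[-2.8300]  P^-=[0.8200]  H_jac=[-5.6600]  S=[26.4392]  K=[-0.1755]  nu=[-7.2789]  x^+=[-1.5522]  P^+=[0.0053]
step 2: x^-=[-1.5522]  P^-=[0.2253]  H_jac=[-3.1045]  S=[2.3411]  K=[-0.2987]  nu=[0.3805]  x^+=[-1.6659]  P^+=[0.0164]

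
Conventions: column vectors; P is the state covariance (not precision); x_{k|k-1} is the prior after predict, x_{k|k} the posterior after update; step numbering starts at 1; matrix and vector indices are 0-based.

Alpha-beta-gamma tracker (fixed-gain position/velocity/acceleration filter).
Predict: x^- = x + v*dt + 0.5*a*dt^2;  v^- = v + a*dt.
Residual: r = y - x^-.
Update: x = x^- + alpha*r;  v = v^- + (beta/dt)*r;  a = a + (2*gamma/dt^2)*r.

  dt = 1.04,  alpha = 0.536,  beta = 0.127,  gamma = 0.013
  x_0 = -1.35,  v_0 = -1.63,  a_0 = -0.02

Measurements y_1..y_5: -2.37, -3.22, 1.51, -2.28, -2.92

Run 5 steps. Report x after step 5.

step 1: x_pred=-3.0560  r=0.6860  x^+=-2.6883  v^+=-1.5670  a^+=-0.0035
step 2: x_pred=-4.3199  r=1.0999  x^+=-3.7304  v^+=-1.4364  a^+=0.0229
step 3: x_pred=-5.2118  r=6.7218  x^+=-1.6089  v^+=-0.5917  a^+=0.1845
step 4: x_pred=-2.1245  r=-0.1555  x^+=-2.2078  v^+=-0.4188  a^+=0.1808
step 5: x_pred=-2.5456  r=-0.3744  x^+=-2.7463  v^+=-0.2765  a^+=0.1718

x_post = -2.7463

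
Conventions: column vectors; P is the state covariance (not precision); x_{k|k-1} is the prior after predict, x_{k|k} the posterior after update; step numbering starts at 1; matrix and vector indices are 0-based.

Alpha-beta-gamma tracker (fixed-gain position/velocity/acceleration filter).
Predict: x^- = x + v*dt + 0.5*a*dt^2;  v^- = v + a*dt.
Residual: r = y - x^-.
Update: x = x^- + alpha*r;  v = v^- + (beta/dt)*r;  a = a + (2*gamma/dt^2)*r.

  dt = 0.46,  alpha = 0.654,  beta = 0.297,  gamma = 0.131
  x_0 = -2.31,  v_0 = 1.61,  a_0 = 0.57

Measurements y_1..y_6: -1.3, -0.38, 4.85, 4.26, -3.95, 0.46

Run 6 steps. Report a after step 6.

a_post = -10.4773

step 1: x_pred=-1.5091  r=0.2091  x^+=-1.3723  v^+=2.0072  a^+=0.8289
step 2: x_pred=-0.3613  r=-0.0187  x^+=-0.3735  v^+=2.3764  a^+=0.8058
step 3: x_pred=0.8049  r=4.0451  x^+=3.4504  v^+=5.3589  a^+=5.8144
step 4: x_pred=6.5306  r=-2.2706  x^+=5.0456  v^+=6.5674  a^+=3.0030
step 5: x_pred=8.3844  r=-12.3344  x^+=0.3177  v^+=-0.0149  a^+=-12.2693
step 6: x_pred=-0.9873  r=1.4473  x^+=-0.0408  v^+=-4.7244  a^+=-10.4773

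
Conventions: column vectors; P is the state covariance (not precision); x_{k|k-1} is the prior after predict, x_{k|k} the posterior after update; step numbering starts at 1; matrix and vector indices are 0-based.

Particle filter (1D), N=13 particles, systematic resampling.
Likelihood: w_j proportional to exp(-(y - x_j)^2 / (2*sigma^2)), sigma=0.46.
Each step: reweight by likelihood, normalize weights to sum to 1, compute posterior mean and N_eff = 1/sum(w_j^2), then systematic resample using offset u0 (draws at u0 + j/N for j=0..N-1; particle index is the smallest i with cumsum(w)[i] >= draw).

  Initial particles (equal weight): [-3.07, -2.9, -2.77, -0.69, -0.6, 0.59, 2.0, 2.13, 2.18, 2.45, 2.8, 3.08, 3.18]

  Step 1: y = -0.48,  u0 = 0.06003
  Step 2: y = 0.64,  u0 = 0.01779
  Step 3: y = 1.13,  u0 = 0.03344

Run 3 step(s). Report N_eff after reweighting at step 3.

step 1: w=[0.0000, 0.0000, 0.0000, 0.4658, 0.4997, 0.0346, 0.0000, 0.0000, 0.0000, 0.0000, 0.0000, 0.0000, 0.0000]  mean=-0.6008  Neff=2.1376  idx=[3, 3, 3, 3, 3, 3, 4, 4, 4, 4, 4, 4, 5]
step 2: w=[0.0123, 0.0123, 0.0123, 0.0123, 0.0123, 0.0123, 0.0212, 0.0212, 0.0212, 0.0212, 0.0212, 0.0212, 0.7988]  mean=0.3439  Neff=1.5584  idx=[1, 6, 10, 12, 12, 12, 12, 12, 12, 12, 12, 12, 12]
step 3: w=[0.0001, 0.0002, 0.0002, 0.1000, 0.1000, 0.1000, 0.1000, 0.1000, 0.1000, 0.1000, 0.1000, 0.1000, 0.1000]  mean=0.5895  Neff=10.0083  idx=[3, 4, 4, 5, 6, 7, 7, 8, 9, 10, 11, 11, 12]

N_eff = 10.0083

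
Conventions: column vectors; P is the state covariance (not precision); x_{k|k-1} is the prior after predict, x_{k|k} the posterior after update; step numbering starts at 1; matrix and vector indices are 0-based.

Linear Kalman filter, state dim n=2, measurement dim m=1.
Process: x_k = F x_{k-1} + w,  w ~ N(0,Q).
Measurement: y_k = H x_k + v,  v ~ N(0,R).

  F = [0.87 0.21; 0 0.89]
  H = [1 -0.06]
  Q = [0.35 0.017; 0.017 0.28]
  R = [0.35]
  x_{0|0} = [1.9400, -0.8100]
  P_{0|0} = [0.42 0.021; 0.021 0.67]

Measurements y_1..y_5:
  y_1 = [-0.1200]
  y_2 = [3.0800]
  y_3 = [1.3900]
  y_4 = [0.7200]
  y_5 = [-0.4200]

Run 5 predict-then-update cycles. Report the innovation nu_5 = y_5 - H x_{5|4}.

innov = [-1.1365]

step 1: x^-=[1.5177, -0.7209]  P^-=[0.7051 0.1585; 0.1585 0.8107]  S=[1.0390]  K=[0.6695; 0.1057]  nu=[-1.6810]  x^+=[0.3923, -0.8986]  P^+=[0.2394 0.0849; 0.0849 0.7991]
step 2: x^-=[0.1526, -0.7998]  P^-=[0.5975 0.2321; 0.2321 0.9130]  S=[0.9229]  K=[0.6323; 0.1922]  nu=[2.8794]  x^+=[1.9733, -0.2465]  P^+=[0.2285 0.1200; 0.1200 0.8789]
step 3: x^-=[1.6650, -0.2193]  P^-=[0.6056 0.2742; 0.2742 0.9762]  S=[0.9262]  K=[0.6361; 0.2328]  nu=[-0.2881]  x^+=[1.4817, -0.2864]  P^+=[0.2308 0.1370; 0.1370 0.9260]
step 4: x^-=[1.2289, -0.2549]  P^-=[0.6156 0.2962; 0.2962 1.0135]  S=[0.9337]  K=[0.6403; 0.2521]  nu=[-0.5242]  x^+=[0.8933, -0.3871]  P^+=[0.2328 0.1455; 0.1455 0.9541]
step 5: x^-=[0.6959, -0.3445]  P^-=[0.6215 0.3080; 0.3080 1.0358]  S=[0.9382]  K=[0.6427; 0.2620]  nu=[-1.1365]  x^+=[-0.0346, -0.6423]  P^+=[0.2339 0.1500; 0.1500 0.9714]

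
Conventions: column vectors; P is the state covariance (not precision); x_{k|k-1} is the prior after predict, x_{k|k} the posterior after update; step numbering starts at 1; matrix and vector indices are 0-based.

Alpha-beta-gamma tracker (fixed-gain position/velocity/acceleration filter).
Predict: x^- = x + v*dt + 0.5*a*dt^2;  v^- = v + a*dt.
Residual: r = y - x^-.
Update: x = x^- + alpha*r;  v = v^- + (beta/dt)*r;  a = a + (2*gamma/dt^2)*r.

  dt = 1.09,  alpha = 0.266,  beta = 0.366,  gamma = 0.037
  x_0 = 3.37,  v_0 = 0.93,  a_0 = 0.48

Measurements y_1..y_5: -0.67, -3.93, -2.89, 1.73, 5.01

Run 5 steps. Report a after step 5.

step 1: x_pred=4.6688  r=-5.3388  x^+=3.2487  v^+=-0.3395  a^+=0.1475
step 2: x_pred=2.9663  r=-6.8963  x^+=1.1319  v^+=-2.4944  a^+=-0.2821
step 3: x_pred=-1.7545  r=-1.1355  x^+=-2.0566  v^+=-3.1831  a^+=-0.3528
step 4: x_pred=-5.7357  r=7.4657  x^+=-3.7498  v^+=-1.0608  a^+=0.1122
step 5: x_pred=-4.8394  r=9.8494  x^+=-2.2195  v^+=2.3688  a^+=0.7257

a_post = 0.7257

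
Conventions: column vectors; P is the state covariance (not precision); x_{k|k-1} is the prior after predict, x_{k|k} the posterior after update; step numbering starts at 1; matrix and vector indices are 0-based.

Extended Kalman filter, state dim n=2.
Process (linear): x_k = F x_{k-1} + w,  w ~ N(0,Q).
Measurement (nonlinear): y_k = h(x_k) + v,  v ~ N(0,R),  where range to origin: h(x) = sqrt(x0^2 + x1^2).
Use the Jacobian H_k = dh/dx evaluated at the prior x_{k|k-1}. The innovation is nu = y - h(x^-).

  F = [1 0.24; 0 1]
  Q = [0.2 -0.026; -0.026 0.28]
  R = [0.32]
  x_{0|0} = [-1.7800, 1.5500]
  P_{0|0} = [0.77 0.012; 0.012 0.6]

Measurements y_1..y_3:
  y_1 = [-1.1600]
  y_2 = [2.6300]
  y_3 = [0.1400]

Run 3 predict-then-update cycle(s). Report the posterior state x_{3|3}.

step 1: x^-=[-1.4080, 1.5500]  P^-=[1.0103 0.1300; 0.1300 0.8800]  H_jac=[-0.6724 0.7402]  S=[1.1295]  K=[-0.5162; 0.4993]  nu=[-3.2540]  x^+=[0.2719, -0.0747]  P^+=[0.7093 0.4211; 0.4211 0.5984]
step 2: x^-=[0.2539, -0.0747]  P^-=[1.1459 0.5388; 0.5388 0.8784]  H_jac=[0.9593 -0.2823]  S=[1.1528]  K=[0.8217; 0.2332]  nu=[2.3653]  x^+=[2.1974, 0.4769]  P^+=[0.3676 0.3179; 0.3179 0.8157]
step 3: x^-=[2.3119, 0.4769]  P^-=[0.7672 0.4876; 0.4876 1.0957]  H_jac=[0.9794 0.2020]  S=[1.2936]  K=[0.6570; 0.5403]  nu=[-2.2206]  x^+=[0.8530, -0.7229]  P^+=[0.2088 0.0284; 0.0284 0.7181]

x_post = [0.8530, -0.7229]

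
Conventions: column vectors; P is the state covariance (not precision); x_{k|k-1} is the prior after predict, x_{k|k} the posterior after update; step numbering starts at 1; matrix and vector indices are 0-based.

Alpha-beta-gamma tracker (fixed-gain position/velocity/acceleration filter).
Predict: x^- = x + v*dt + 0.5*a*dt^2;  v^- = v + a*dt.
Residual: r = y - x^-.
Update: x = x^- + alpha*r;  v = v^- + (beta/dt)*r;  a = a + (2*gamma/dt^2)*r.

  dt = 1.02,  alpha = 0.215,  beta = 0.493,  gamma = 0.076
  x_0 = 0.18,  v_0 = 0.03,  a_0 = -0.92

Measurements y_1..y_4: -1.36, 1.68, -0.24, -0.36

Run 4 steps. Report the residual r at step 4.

step 1: x_pred=-0.2680  r=-1.0920  x^+=-0.5028  v^+=-1.4362  a^+=-1.0795
step 2: x_pred=-2.5293  r=4.2093  x^+=-1.6243  v^+=-0.5029  a^+=-0.4646
step 3: x_pred=-2.3789  r=2.1389  x^+=-1.9190  v^+=0.0571  a^+=-0.1521
step 4: x_pred=-1.9399  r=1.5799  x^+=-1.6002  v^+=0.6656  a^+=0.0787

resid = 1.5799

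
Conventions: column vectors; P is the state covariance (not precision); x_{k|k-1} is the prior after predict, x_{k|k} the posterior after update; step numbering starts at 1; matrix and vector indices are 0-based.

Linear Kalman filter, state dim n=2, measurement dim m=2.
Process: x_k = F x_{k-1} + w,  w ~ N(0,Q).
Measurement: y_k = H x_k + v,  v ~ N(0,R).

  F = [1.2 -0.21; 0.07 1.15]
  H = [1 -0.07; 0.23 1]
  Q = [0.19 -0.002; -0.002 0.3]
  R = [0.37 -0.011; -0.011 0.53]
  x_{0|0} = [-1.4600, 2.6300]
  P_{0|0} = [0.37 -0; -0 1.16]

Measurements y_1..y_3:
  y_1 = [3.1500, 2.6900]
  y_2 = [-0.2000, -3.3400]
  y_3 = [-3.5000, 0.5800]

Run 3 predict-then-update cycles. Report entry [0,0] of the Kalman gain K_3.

K[0,0] = 0.5941

step 1: x^-=[-2.3043, 2.9223]  P^-=[0.7740 -0.2511; -0.2511 1.8359]  S=[1.1881 -0.2085; -0.2085 2.2914]  K=[0.6713 0.0292; -0.1863 0.7591]  nu=[5.6589, 0.2977]  x^+=[1.5034, 2.0943]  P^+=[0.2447 -0.0482; -0.0482 0.4154]
step 2: x^-=[1.3643, 2.5137]  P^-=[0.5850 -0.1476; -0.1476 0.8429]  S=[0.9798 -0.0806; -0.0806 1.3359]  K=[0.6098 0.0271; -0.1618 0.5957]  nu=[-1.3884, -6.1675]  x^+=[0.3507, -0.9360]  P^+=[0.2223 -0.0435; -0.0435 0.3275]
step 3: x^-=[0.6174, -1.0518]  P^-=[0.5465 -0.1218; -0.1218 0.7272]  S=[0.9371 -0.0561; -0.0561 1.2301]  K=[0.5941 0.0302; -0.1507 0.5616]  nu=[-4.1910, 1.4898]  x^+=[-1.8273, 0.4164]  P^+=[0.2166 -0.0403; -0.0403 0.3086]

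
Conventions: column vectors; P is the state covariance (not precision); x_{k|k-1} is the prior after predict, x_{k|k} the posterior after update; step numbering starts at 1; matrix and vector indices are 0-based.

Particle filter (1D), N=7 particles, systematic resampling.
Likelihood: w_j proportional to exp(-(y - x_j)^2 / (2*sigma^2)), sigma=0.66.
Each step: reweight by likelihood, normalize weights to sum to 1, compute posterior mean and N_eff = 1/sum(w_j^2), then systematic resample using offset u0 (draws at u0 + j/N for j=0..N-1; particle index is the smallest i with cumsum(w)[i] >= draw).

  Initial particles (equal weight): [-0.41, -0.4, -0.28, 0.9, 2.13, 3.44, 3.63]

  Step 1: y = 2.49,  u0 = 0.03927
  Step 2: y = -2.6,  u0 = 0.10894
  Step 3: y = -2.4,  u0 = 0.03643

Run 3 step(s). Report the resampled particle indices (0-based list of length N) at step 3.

step 1: w=[0.0000, 0.0000, 0.0001, 0.0367, 0.5757, 0.2371, 0.1503]  mean=2.6205  Neff=2.4295  idx=[4, 4, 4, 4, 4, 5, 6]
step 2: w=[0.2000, 0.2000, 0.2000, 0.2000, 0.2000, 0.0000, 0.0000]  mean=2.1300  Neff=5.0000  idx=[0, 1, 1, 2, 3, 4, 4]
step 3: w=[0.1429, 0.1429, 0.1429, 0.1429, 0.1429, 0.1429, 0.1429]  mean=2.1300  Neff=7.0000  idx=[0, 1, 2, 3, 4, 5, 6]

resampled_idx = [0, 1, 2, 3, 4, 5, 6]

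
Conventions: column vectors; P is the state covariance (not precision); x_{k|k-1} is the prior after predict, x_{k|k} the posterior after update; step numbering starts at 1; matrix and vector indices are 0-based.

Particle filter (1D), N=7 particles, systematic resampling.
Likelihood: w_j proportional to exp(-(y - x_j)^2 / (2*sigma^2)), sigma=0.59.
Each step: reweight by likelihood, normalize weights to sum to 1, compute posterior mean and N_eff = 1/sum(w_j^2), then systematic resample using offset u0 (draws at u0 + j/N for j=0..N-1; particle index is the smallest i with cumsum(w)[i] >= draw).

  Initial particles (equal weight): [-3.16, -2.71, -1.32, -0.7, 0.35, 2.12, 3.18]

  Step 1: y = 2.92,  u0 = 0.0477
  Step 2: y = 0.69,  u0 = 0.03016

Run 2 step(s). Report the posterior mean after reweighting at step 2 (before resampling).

step 1: w=[0.0000, 0.0000, 0.0000, 0.0000, 0.0001, 0.3053, 0.6947]  mean=2.8562  Neff=1.7369  idx=[5, 5, 6, 6, 6, 6, 6]
step 2: w=[0.4968, 0.4968, 0.0013, 0.0013, 0.0013, 0.0013, 0.0013]  mean=2.1267  Neff=2.0256  idx=[0, 0, 0, 0, 1, 1, 1]

post_mean = 2.1267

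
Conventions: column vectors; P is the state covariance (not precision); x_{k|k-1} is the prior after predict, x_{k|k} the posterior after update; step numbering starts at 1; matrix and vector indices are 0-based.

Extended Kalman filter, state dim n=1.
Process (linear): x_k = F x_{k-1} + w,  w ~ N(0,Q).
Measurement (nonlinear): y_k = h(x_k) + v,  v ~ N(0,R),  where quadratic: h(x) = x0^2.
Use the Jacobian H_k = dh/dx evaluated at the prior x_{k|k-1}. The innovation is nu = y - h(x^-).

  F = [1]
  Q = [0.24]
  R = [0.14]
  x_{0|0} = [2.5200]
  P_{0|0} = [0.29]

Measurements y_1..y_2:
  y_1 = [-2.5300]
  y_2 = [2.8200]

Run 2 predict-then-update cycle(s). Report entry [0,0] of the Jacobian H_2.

step 1: x^-=[2.5200]  P^-=[0.5300]  H_jac=[5.0400]  S=[13.6028]  K=[0.1964]  nu=[-8.8804]  x^+=[0.7762]  P^+=[0.0055]
step 2: x^-=[0.7762]  P^-=[0.2455]  H_jac=[1.5523]  S=[0.7315]  K=[0.5209]  nu=[2.2176]  x^+=[1.9313]  P^+=[0.0470]

H_jac[0,0] = 1.5523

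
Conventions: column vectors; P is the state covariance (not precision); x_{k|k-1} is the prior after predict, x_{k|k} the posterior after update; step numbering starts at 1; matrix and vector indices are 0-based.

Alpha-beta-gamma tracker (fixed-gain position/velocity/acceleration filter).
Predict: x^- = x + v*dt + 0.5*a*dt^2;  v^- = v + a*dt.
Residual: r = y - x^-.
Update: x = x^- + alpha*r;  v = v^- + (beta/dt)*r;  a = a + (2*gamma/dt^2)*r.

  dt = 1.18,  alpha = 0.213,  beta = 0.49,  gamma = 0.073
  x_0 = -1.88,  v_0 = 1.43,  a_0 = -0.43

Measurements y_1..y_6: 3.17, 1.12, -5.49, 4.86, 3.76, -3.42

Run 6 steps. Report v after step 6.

step 1: x_pred=-0.4920  r=3.6620  x^+=0.2880  v^+=2.4432  a^+=-0.0460
step 2: x_pred=3.1390  r=-2.0190  x^+=2.7090  v^+=1.5505  a^+=-0.2577
step 3: x_pred=4.3592  r=-9.8492  x^+=2.2613  v^+=-2.8435  a^+=-1.2905
step 4: x_pred=-1.9925  r=6.8525  x^+=-0.5329  v^+=-1.5207  a^+=-0.5719
step 5: x_pred=-2.7255  r=6.4855  x^+=-1.3441  v^+=0.4975  a^+=0.1081
step 6: x_pred=-0.6818  r=-2.7382  x^+=-1.2650  v^+=-0.5120  a^+=-0.1790

v_post = -0.5120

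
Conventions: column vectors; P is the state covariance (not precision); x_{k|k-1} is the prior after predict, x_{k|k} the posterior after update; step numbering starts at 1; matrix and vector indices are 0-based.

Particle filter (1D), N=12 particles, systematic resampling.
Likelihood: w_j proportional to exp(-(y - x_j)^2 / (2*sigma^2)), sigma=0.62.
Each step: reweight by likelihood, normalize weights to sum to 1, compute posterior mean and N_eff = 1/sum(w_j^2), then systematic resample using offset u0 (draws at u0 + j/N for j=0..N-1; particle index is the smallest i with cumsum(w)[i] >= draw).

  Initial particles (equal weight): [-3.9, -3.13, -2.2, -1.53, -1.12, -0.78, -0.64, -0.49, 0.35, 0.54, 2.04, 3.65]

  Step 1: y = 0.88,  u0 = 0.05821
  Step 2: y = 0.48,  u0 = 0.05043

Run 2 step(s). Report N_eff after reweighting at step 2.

step 1: w=[0.0000, 0.0000, 0.0000, 0.0003, 0.0029, 0.0146, 0.0261, 0.0458, 0.3655, 0.4532, 0.0915, 0.0000]  mean=0.5052  Neff=2.8540  idx=[7, 8, 8, 8, 8, 9, 9, 9, 9, 9, 9, 10]
step 2: w=[0.0288, 0.0957, 0.0957, 0.0957, 0.0957, 0.0974, 0.0974, 0.0974, 0.0974, 0.0974, 0.0974, 0.0041]  mean=0.4438  Neff=10.5955  idx=[1, 2, 2, 3, 4, 5, 6, 7, 8, 8, 9, 10]

N_eff = 10.5955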